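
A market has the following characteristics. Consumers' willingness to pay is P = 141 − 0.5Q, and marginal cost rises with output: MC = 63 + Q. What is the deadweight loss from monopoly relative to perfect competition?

Under competition P = MC: 141 − 0.5Q = 63 + Q ⇒ Q = 52, P = 115.
The monopolist equates marginal revenue to marginal cost: 141 − Q = 63 + Q, so Q = 39. From demand, P = 121.5.
CS = ½·(141 − 115)·52 = 676; PS = (115·52 − 63·52 − ½·1·52²) = 1352; TS = 2028.
CS = ½·(141 − 121.5)·39 = 380.25; PS = (121.5·39 − 63·39 − ½·1·39²) = 1521; TS = 1901.25.
DWL = 2028 − 1901.25 = 126.75.

DWL = 126.75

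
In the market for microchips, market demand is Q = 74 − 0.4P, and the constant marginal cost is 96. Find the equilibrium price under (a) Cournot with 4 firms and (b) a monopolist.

Cournot: P = 113.8; Monopoly: P = 140.5

Inverting demand: P = 185 − 2.5Q.
Cournot with 4 identical firms: the symmetric best-response condition is 185 − 12.5q = 96. Each firm produces q = 7.12, total output Q = 28.48, price P = 113.8.
A monopolist chooses Q where MR = MC. MR = 185 − 5Q; setting this equal to 96 gives Q = 17.8 and P = 140.5.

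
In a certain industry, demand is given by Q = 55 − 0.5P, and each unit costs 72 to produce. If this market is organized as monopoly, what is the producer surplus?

Inverting demand: P = 110 − 2Q.
The monopolist equates marginal revenue to marginal cost: 110 − 4Q = 72, so Q = 9.5. From demand, P = 91.
PS = (91 − 72)·9.5 = 180.5.

PS = 180.5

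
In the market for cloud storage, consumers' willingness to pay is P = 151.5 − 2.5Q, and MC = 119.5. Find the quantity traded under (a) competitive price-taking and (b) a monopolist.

Perfect competition: P = MC = 119.5, so 151.5 − 2.5Q = 119.5 and Q = 12.8.
The monopolist equates marginal revenue to marginal cost: 151.5 − 5Q = 119.5, so Q = 6.4. From demand, P = 135.5.

Competition: Q = 12.8; Monopoly: Q = 6.4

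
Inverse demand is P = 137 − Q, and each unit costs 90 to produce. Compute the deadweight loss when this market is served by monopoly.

Perfect competition: P = MC = 90, so 137 − Q = 90 and Q = 47.
Monopoly sets MR = MC: 137 − 2Q = 90 ⇒ Q = 23.5, P = 137 − 23.5 = 113.5.
DWL is the triangle between Q = 23.5 and Q = 47: ½·(47 − 23.5)·(113.5 − 90) = 276.125.

DWL = 276.125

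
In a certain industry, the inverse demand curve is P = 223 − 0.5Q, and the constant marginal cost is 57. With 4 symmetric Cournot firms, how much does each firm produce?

Cournot with 4 identical firms: the symmetric best-response condition is 223 − 2.5q = 57. Each firm produces q = 66.4, total output Q = 265.6, price P = 90.2.

q_i = 66.4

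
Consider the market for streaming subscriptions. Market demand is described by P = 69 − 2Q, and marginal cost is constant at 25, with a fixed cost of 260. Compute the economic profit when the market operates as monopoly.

Monopoly sets MR = MC: 69 − 4Q = 25 ⇒ Q = 11, P = 69 − 2·11 = 47.
Profit = (47 − 25)·11 − 260 = −18.

Profit = −18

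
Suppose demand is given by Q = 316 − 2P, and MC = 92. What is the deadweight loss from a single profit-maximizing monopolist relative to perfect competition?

DWL = 1089

Inverting demand: P = 158 − 0.5Q.
Perfect competition: P = MC = 92, so 158 − 0.5Q = 92 and Q = 132.
The monopolist equates marginal revenue to marginal cost: 158 − Q = 92, so Q = 66. From demand, P = 125.
DWL is the triangle between Q = 66 and Q = 132: ½·(132 − 66)·(125 − 92) = 1089.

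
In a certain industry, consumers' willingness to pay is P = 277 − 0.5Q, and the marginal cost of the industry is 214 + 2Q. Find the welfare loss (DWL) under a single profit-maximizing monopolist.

DWL = 22.05

Competitive equilibrium sets price equal to marginal cost: 277 − 0.5Q = 214 + 2Q, so Q = 25.2 and P = 264.4.
Monopoly sets MR = MC: 277 − Q = 214 + 2Q ⇒ Q = 21, P = 277 − 0.5·21 = 266.5.
CS = ½·(277 − 264.4)·25.2 = 158.76; PS = (264.4·25.2 − 214·25.2 − ½·2·25.2²) = 635.04; TS = 793.8.
CS = ½·(277 − 266.5)·21 = 110.25; PS = (266.5·21 − 214·21 − ½·2·21²) = 661.5; TS = 771.75.
DWL = 793.8 − 771.75 = 22.05.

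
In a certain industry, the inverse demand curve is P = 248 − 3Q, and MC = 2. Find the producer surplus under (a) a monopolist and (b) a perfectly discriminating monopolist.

Monopoly: PS = 5043; Perfect PD: PS = 10086

The monopolist equates marginal revenue to marginal cost: 248 − 6Q = 2, so Q = 41. From demand, P = 125.
PS = (125 − 2)·41 = 5043.
A perfectly discriminating monopolist sells every unit with P(Q) ≥ MC(Q), so output equals the competitive quantity Q = 82. Each buyer pays their reservation price, so CS = 0 and the firm captures all surplus.
PS = ½·(248 − 2)·82 = 10086.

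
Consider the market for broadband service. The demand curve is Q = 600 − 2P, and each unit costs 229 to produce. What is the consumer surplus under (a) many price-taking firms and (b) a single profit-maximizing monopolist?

Competition: CS = 5041; Monopoly: CS = 1260.25

Inverting demand: P = 300 − 0.5Q.
Competitive firms price at marginal cost: P = 229, giving Q = 142.
CS = ½·(300 − 229)·142 = 5041.
A monopolist chooses Q where MR = MC. MR = 300 − Q; setting this equal to 229 gives Q = 71 and P = 264.5.
CS = ½·(300 − 264.5)·71 = 1260.25.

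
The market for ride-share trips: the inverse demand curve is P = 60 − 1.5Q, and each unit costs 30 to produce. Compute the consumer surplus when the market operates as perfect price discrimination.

CS = 0

Under first-degree price discrimination the firm charges each unit its demand price and produces up to where P = MC, i.e. Q = 20. Consumer surplus is zero; producer surplus equals total surplus.
CS = 0.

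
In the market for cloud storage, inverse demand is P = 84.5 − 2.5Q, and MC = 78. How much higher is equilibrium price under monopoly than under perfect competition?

Perfect competition: P = MC = 78, so 84.5 − 2.5Q = 78 and Q = 2.6.
The monopolist equates marginal revenue to marginal cost: 84.5 − 5Q = 78, so Q = 1.3. From demand, P = 81.25.
Change in equilibrium price: 81.25 − 78 = 3.25.

P rises by 3.25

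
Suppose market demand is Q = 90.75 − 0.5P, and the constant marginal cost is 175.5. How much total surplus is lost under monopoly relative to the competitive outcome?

Inverting demand: P = 181.5 − 2Q.
Perfect competition: P = MC = 175.5, so 181.5 − 2Q = 175.5 and Q = 3.
A monopolist chooses Q where MR = MC. MR = 181.5 − 4Q; setting this equal to 175.5 gives Q = 1.5 and P = 178.5.
DWL is the triangle between Q = 1.5 and Q = 3: ½·(3 − 1.5)·(178.5 − 175.5) = 2.25.

DWL = 2.25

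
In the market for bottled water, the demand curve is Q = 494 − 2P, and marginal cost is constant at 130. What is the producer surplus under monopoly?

Inverting demand: P = 247 − 0.5Q.
The monopolist equates marginal revenue to marginal cost: 247 − Q = 130, so Q = 117. From demand, P = 188.5.
PS = (188.5 − 130)·117 = 6844.5.

PS = 6844.5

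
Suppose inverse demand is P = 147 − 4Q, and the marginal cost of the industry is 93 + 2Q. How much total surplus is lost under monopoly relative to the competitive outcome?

DWL = 38.88

Competitive equilibrium sets price equal to marginal cost: 147 − 4Q = 93 + 2Q, so Q = 9 and P = 111.
A monopolist chooses Q where MR = MC. MR = 147 − 8Q; setting this equal to 93 + 2Q gives Q = 5.4 and P = 125.4.
CS = ½·(147 − 111)·9 = 162; PS = (111·9 − 93·9 − ½·2·9²) = 81; TS = 243.
CS = ½·(147 − 125.4)·5.4 = 58.32; PS = (125.4·5.4 − 93·5.4 − ½·2·5.4²) = 145.8; TS = 204.12.
DWL = 243 − 204.12 = 38.88.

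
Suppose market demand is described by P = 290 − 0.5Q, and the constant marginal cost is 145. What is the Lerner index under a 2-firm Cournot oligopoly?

In a 2-firm Cournot equilibrium, symmetry and the first-order condition give q = (290 − 145)/(1.5) = 290/3. So Q = 580/3 and P = 580/3.
Lerner index = (P − MC)/P = (580/3 − 145)/(580/3) = 0.25.

Lerner index = 0.25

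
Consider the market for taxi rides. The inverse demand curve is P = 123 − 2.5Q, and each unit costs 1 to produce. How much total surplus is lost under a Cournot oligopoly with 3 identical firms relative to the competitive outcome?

DWL = 186.05

Perfect competition: P = MC = 1, so 123 − 2.5Q = 1 and Q = 48.8.
With 3 symmetric Cournot firms, each firm's FOC gives 123 − 10q = 1, so q = 12.2, Q = 3·12.2 = 36.6, and P = 31.5.
DWL is the triangle between Q = 36.6 and Q = 48.8: ½·(48.8 − 36.6)·(31.5 − 1) = 186.05.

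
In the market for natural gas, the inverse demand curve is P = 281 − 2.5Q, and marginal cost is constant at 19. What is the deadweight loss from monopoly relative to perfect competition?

Under competition P = MC = 19, so Q = (281 − 19)/2.5 = 104.8.
A monopolist chooses Q where MR = MC. MR = 281 − 5Q; setting this equal to 19 gives Q = 52.4 and P = 150.
DWL is the triangle between Q = 52.4 and Q = 104.8: ½·(104.8 − 52.4)·(150 − 19) = 3432.2.

DWL = 3432.2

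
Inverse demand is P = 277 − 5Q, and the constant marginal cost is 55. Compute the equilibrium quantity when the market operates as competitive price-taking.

Competitive firms price at marginal cost: P = 55, giving Q = 44.4.

Q = 44.4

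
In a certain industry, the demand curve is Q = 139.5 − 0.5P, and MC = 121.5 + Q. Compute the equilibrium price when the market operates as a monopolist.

P = 216

Inverting demand: P = 279 − 2Q.
The monopolist equates marginal revenue to marginal cost: 279 − 4Q = 121.5 + Q, so Q = 31.5. From demand, P = 216.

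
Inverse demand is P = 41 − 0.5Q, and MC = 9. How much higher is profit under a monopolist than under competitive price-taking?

π rises by 512

Under competition P = MC = 9, so Q = (41 − 9)/0.5 = 64.
Profit = (9 − 9)·64 = 0.
A monopolist chooses Q where MR = MC. MR = 41 − Q; setting this equal to 9 gives Q = 32 and P = 25.
Profit = (25 − 9)·32 = 512.
Change in profit: 512 − 0 = 512.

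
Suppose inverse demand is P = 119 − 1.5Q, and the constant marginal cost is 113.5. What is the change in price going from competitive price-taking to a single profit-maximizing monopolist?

Price rises by 2.75

Perfect competition: P = MC = 113.5, so 119 − 1.5Q = 113.5 and Q = 11/3.
The monopolist equates marginal revenue to marginal cost: 119 − 3Q = 113.5, so Q = 11/6. From demand, P = 116.25.
Change in price: 116.25 − 113.5 = 2.75.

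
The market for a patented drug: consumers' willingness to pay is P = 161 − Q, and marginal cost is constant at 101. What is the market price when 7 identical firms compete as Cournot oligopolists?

With 7 symmetric Cournot firms, each firm's FOC gives 161 − 8q = 101, so q = 7.5, Q = 7·7.5 = 52.5, and P = 108.5.

P = 108.5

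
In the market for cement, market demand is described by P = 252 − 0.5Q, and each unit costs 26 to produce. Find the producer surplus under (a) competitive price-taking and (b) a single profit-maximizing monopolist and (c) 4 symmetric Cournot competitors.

Competition: PS = 0; Monopoly: PS = 25538; Cournot: PS = 16344.32

Competitive firms price at marginal cost: P = 26, giving Q = 452.
PS = (26 − 26)·452 = 0.
A monopolist chooses Q where MR = MC. MR = 252 − Q; setting this equal to 26 gives Q = 226 and P = 139.
PS = (139 − 26)·226 = 25538.
In a 4-firm Cournot equilibrium, symmetry and the first-order condition give q = (252 − 26)/(2.5) = 90.4. So Q = 361.6 and P = 71.2.
PS = (71.2 − 26)·361.6 = 16344.32.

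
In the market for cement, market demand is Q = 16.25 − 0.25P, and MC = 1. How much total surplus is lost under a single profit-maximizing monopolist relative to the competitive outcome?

Inverting demand: P = 65 − 4Q.
Perfect competition: P = MC = 1, so 65 − 4Q = 1 and Q = 16.
A monopolist chooses Q where MR = MC. MR = 65 − 8Q; setting this equal to 1 gives Q = 8 and P = 33.
DWL is the triangle between Q = 8 and Q = 16: ½·(16 − 8)·(33 − 1) = 128.

DWL = 128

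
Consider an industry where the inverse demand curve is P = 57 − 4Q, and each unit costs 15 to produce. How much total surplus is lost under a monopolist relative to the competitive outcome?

DWL = 55.125

Competitive firms price at marginal cost: P = 15, giving Q = 10.5.
The monopolist equates marginal revenue to marginal cost: 57 − 8Q = 15, so Q = 5.25. From demand, P = 36.
DWL is the triangle between Q = 5.25 and Q = 10.5: ½·(10.5 − 5.25)·(36 − 15) = 55.125.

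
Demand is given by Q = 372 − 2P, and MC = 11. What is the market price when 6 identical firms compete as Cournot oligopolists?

Inverting demand: P = 186 − 0.5Q.
Cournot with 6 identical firms: the symmetric best-response condition is 186 − 3.5q = 11. Each firm produces q = 50, total output Q = 300, price P = 36.

P = 36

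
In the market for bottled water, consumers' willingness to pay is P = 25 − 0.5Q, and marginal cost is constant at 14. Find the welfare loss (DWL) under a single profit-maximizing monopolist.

Perfect competition: P = MC = 14, so 25 − 0.5Q = 14 and Q = 22.
The monopolist equates marginal revenue to marginal cost: 25 − Q = 14, so Q = 11. From demand, P = 19.5.
DWL is the triangle between Q = 11 and Q = 22: ½·(22 − 11)·(19.5 − 14) = 30.25.

DWL = 30.25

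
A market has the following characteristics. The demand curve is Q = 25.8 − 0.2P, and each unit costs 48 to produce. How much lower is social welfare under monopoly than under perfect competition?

Inverting demand: P = 129 − 5Q.
Under competition P = MC = 48, so Q = (129 − 48)/5 = 16.2.
CS = ½·(129 − 48)·16.2 = 656.1; PS = (48 − 48)·16.2 = 0; TS = 656.1.
The monopolist equates marginal revenue to marginal cost: 129 − 10Q = 48, so Q = 8.1. From demand, P = 88.5.
CS = ½·(129 − 88.5)·8.1 = 164.025; PS = (88.5 − 48)·8.1 = 328.05; TS = 492.075.
Change in social welfare: 492.075 − 656.1 = −164.025.

TS falls by 164.025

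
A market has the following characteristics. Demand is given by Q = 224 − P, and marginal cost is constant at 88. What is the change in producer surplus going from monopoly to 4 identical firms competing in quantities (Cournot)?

PS falls by 1664.64

Inverting demand: P = 224 − Q.
Monopoly sets MR = MC: 224 − 2Q = 88 ⇒ Q = 68, P = 224 − 68 = 156.
PS = (156 − 88)·68 = 4624.
In a 4-firm Cournot equilibrium, symmetry and the first-order condition give q = (224 − 88)/(5) = 27.2. So Q = 108.8 and P = 115.2.
PS = (115.2 − 88)·108.8 = 2959.36.
Change in producer surplus: 2959.36 − 4624 = −1664.64.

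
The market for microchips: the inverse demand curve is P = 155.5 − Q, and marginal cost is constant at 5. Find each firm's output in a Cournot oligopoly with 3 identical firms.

q_i = 37.625

In a 3-firm Cournot equilibrium, symmetry and the first-order condition give q = (155.5 − 5)/(4) = 37.625. So Q = 112.875 and P = 42.625.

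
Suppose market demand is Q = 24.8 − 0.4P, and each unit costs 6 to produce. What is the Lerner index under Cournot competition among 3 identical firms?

Lerner index = 0.7

Inverting demand: P = 62 − 2.5Q.
Cournot with 3 identical firms: the symmetric best-response condition is 62 − 10q = 6. Each firm produces q = 5.6, total output Q = 16.8, price P = 20.
Lerner index = (P − MC)/P = (20 − 6)/20 = 0.7.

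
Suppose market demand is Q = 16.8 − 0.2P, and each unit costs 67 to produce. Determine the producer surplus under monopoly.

PS = 14.45

Inverting demand: P = 84 − 5Q.
Monopoly sets MR = MC: 84 − 10Q = 67 ⇒ Q = 1.7, P = 84 − 5·1.7 = 75.5.
PS = (75.5 − 67)·1.7 = 14.45.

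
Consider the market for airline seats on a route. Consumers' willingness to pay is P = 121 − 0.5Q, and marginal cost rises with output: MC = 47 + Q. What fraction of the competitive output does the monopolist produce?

Monopoly sets MR = MC: 121 − Q = 47 + Q ⇒ Q = 37, P = 121 − 0.5·37 = 102.5.
Competitive equilibrium sets price equal to marginal cost: 121 − 0.5Q = 47 + Q, so Q = 148/3 and P = 289/3.
Ratio Q_m/Q_c = 37/(148/3) = 0.75.

Q_m/Q_c = 0.75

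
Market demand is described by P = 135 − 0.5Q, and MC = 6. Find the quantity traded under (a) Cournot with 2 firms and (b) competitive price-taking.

With 2 symmetric Cournot firms, each firm's FOC gives 135 − 1.5q = 6, so q = 86, Q = 2·86 = 172, and P = 49.
Perfect competition: P = MC = 6, so 135 − 0.5Q = 6 and Q = 258.

Cournot: Q = 172; Competition: Q = 258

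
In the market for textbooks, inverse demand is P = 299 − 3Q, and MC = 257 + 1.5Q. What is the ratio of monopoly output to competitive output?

A monopolist chooses Q where MR = MC. MR = 299 − 6Q; setting this equal to 257 + 1.5Q gives Q = 5.6 and P = 282.2.
Competitive equilibrium sets price equal to marginal cost: 299 − 3Q = 257 + 1.5Q, so Q = 28/3 and P = 271.
Ratio Q_m/Q_c = 5.6/(28/3) = 0.6.

Q_m/Q_c = 0.6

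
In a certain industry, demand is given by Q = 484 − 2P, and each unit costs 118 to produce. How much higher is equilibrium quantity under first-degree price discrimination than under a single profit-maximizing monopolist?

Inverting demand: P = 242 − 0.5Q.
The monopolist equates marginal revenue to marginal cost: 242 − Q = 118, so Q = 124. From demand, P = 180.
A perfectly discriminating monopolist sells every unit with P(Q) ≥ MC(Q), so output equals the competitive quantity Q = 248. Each buyer pays their reservation price, so CS = 0 and the firm captures all surplus.
Change in equilibrium quantity: 248 − 124 = 124.

Q rises by 124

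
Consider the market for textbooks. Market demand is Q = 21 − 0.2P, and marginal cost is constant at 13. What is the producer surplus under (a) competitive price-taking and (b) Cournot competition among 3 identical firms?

Competition: PS = 0; Cournot: PS = 317.4

Inverting demand: P = 105 − 5Q.
Under competition P = MC = 13, so Q = (105 − 13)/5 = 18.4.
PS = (13 − 13)·18.4 = 0.
Cournot with 3 identical firms: the symmetric best-response condition is 105 − 20q = 13. Each firm produces q = 4.6, total output Q = 13.8, price P = 36.
PS = (36 − 13)·13.8 = 317.4.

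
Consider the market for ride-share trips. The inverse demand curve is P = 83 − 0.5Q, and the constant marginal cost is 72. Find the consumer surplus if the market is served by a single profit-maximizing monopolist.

A monopolist chooses Q where MR = MC. MR = 83 − Q; setting this equal to 72 gives Q = 11 and P = 77.5.
CS = ½·(83 − 77.5)·11 = 30.25.

CS = 30.25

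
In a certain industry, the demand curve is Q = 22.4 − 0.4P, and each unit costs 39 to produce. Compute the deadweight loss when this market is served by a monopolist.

Inverting demand: P = 56 − 2.5Q.
Under competition P = MC = 39, so Q = (56 − 39)/2.5 = 6.8.
The monopolist equates marginal revenue to marginal cost: 56 − 5Q = 39, so Q = 3.4. From demand, P = 47.5.
DWL is the triangle between Q = 3.4 and Q = 6.8: ½·(6.8 − 3.4)·(47.5 − 39) = 14.45.

DWL = 14.45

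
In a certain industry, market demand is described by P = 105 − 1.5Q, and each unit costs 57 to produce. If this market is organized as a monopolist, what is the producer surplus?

PS = 384

A monopolist chooses Q where MR = MC. MR = 105 − 3Q; setting this equal to 57 gives Q = 16 and P = 81.
PS = (81 − 57)·16 = 384.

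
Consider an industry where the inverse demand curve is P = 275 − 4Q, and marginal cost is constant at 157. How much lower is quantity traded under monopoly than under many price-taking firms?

Q falls by 14.75

Perfect competition: P = MC = 157, so 275 − 4Q = 157 and Q = 29.5.
Monopoly sets MR = MC: 275 − 8Q = 157 ⇒ Q = 14.75, P = 275 − 4·14.75 = 216.
Change in quantity traded: 14.75 − 29.5 = −14.75.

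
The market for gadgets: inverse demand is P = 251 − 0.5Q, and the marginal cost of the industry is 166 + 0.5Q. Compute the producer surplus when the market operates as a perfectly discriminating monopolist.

A perfectly discriminating monopolist sells every unit with P(Q) ≥ MC(Q), so output equals the competitive quantity Q = 85. Each buyer pays their reservation price, so CS = 0 and the firm captures all surplus.
PS = ½·(251 − 166)·85 = 3612.5.

PS = 3612.5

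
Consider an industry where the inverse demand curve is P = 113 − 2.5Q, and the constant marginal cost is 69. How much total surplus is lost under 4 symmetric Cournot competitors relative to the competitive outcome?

DWL = 15.488

Under competition P = MC = 69, so Q = (113 − 69)/2.5 = 17.6.
Cournot with 4 identical firms: the symmetric best-response condition is 113 − 12.5q = 69. Each firm produces q = 3.52, total output Q = 14.08, price P = 77.8.
DWL is the triangle between Q = 14.08 and Q = 17.6: ½·(17.6 − 14.08)·(77.8 − 69) = 15.488.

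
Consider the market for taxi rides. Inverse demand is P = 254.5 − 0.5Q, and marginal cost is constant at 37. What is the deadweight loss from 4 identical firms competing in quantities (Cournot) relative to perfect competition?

DWL = 1892.25

Perfect competition: P = MC = 37, so 254.5 − 0.5Q = 37 and Q = 435.
Cournot with 4 identical firms: the symmetric best-response condition is 254.5 − 2.5q = 37. Each firm produces q = 87, total output Q = 348, price P = 80.5.
DWL is the triangle between Q = 348 and Q = 435: ½·(435 − 348)·(80.5 − 37) = 1892.25.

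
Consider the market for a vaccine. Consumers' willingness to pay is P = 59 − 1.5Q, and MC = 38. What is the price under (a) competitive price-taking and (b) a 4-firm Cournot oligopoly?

Competitive firms price at marginal cost: P = 38, giving Q = 14.
With 4 symmetric Cournot firms, each firm's FOC gives 59 − 7.5q = 38, so q = 2.8, Q = 4·2.8 = 11.2, and P = 42.2.

Competition: P = 38; Cournot: P = 42.2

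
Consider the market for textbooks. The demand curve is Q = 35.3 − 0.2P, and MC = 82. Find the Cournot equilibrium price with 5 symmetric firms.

Inverting demand: P = 176.5 − 5Q.
In a 5-firm Cournot equilibrium, symmetry and the first-order condition give q = (176.5 − 82)/(30) = 3.15. So Q = 15.75 and P = 97.75.

P = 97.75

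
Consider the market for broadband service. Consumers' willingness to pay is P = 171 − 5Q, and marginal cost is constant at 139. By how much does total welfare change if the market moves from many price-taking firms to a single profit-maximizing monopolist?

TS falls by 25.6

Competitive firms price at marginal cost: P = 139, giving Q = 6.4.
CS = ½·(171 − 139)·6.4 = 102.4; PS = (139 − 139)·6.4 = 0; TS = 102.4.
The monopolist equates marginal revenue to marginal cost: 171 − 10Q = 139, so Q = 3.2. From demand, P = 155.
CS = ½·(171 − 155)·3.2 = 25.6; PS = (155 − 139)·3.2 = 51.2; TS = 76.8.
Change in total welfare: 76.8 − 102.4 = −25.6.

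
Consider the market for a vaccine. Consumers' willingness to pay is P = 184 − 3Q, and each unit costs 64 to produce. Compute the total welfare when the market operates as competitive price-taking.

Under competition P = MC = 64, so Q = (184 − 64)/3 = 40.
CS = ½·(184 − 64)·40 = 2400; PS = (64 − 64)·40 = 0; TS = 2400.

TS = 2400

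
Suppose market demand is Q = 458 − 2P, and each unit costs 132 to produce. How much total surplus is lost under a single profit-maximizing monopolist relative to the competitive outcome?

Inverting demand: P = 229 − 0.5Q.
Competitive firms price at marginal cost: P = 132, giving Q = 194.
The monopolist equates marginal revenue to marginal cost: 229 − Q = 132, so Q = 97. From demand, P = 180.5.
DWL is the triangle between Q = 97 and Q = 194: ½·(194 − 97)·(180.5 − 132) = 2352.25.

DWL = 2352.25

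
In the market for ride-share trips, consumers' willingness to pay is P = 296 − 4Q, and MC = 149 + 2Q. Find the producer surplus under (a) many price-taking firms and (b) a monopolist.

Competition: PS = 600.25; Monopoly: PS = 1080.45

Under competition P = MC: 296 − 4Q = 149 + 2Q ⇒ Q = 24.5, P = 198.
PS = P·Q − VC(Q) = 198·24.5 − (149·24.5 + ½·2·24.5²) = 600.25.
Monopoly sets MR = MC: 296 − 8Q = 149 + 2Q ⇒ Q = 14.7, P = 296 − 4·14.7 = 237.2.
PS = P·Q − VC(Q) = 237.2·14.7 − (149·14.7 + ½·2·14.7²) = 1080.45.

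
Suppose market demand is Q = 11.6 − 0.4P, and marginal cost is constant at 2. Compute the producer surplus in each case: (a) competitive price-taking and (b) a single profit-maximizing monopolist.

Inverting demand: P = 29 − 2.5Q.
Competitive firms price at marginal cost: P = 2, giving Q = 10.8.
PS = (2 − 2)·10.8 = 0.
Monopoly sets MR = MC: 29 − 5Q = 2 ⇒ Q = 5.4, P = 29 − 2.5·5.4 = 15.5.
PS = (15.5 − 2)·5.4 = 72.9.

Competition: PS = 0; Monopoly: PS = 72.9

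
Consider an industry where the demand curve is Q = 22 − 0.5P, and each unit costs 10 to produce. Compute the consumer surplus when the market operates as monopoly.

Inverting demand: P = 44 − 2Q.
The monopolist equates marginal revenue to marginal cost: 44 − 4Q = 10, so Q = 8.5. From demand, P = 27.
CS = ½·(44 − 27)·8.5 = 72.25.

CS = 72.25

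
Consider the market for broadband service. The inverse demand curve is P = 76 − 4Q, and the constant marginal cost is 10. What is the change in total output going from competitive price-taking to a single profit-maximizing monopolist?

Q falls by 8.25

Under competition P = MC = 10, so Q = (76 − 10)/4 = 16.5.
A monopolist chooses Q where MR = MC. MR = 76 − 8Q; setting this equal to 10 gives Q = 8.25 and P = 43.
Change in total output: 8.25 − 16.5 = −8.25.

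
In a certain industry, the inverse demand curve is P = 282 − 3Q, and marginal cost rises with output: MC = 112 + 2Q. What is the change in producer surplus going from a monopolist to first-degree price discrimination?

PS rises by 1083.75

The monopolist equates marginal revenue to marginal cost: 282 − 6Q = 112 + 2Q, so Q = 21.25. From demand, P = 218.25.
PS = P·Q − VC(Q) = 218.25·21.25 − (112·21.25 + ½·2·21.25²) = 1806.25.
A perfectly discriminating monopolist sells every unit with P(Q) ≥ MC(Q), so output equals the competitive quantity Q = 34. Each buyer pays their reservation price, so CS = 0 and the firm captures all surplus.
PS = ½·(282 − 112)·34 = 2890.
Change in producer surplus: 2890 − 1806.25 = 1083.75.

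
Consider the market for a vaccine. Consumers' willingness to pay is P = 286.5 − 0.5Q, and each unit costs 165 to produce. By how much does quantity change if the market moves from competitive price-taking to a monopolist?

Q falls by 121.5

Perfect competition: P = MC = 165, so 286.5 − 0.5Q = 165 and Q = 243.
The monopolist equates marginal revenue to marginal cost: 286.5 − Q = 165, so Q = 121.5. From demand, P = 225.75.
Change in quantity: 121.5 − 243 = −121.5.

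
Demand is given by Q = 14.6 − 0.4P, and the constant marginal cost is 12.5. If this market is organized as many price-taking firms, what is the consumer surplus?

CS = 115.2

Inverting demand: P = 36.5 − 2.5Q.
Under competition P = MC = 12.5, so Q = (36.5 − 12.5)/2.5 = 9.6.
CS = ½·(36.5 − 12.5)·9.6 = 115.2.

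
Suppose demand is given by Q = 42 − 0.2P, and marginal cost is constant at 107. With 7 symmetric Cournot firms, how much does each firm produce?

Inverting demand: P = 210 − 5Q.
In a 7-firm Cournot equilibrium, symmetry and the first-order condition give q = (210 − 107)/(40) = 2.575. So Q = 18.025 and P = 119.875.

q_i = 2.575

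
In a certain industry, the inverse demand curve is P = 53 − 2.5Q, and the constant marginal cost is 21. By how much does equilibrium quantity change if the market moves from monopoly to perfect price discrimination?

Equilibrium quantity rises by 6.4

The monopolist equates marginal revenue to marginal cost: 53 − 5Q = 21, so Q = 6.4. From demand, P = 37.
With perfect price discrimination, output is the efficient level Q = 12.8 (where demand meets MC), but every buyer pays their willingness to pay: CS = 0 and PS = total surplus.
Change in equilibrium quantity: 12.8 − 6.4 = 6.4.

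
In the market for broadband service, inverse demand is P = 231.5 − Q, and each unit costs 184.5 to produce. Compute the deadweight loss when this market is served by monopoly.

DWL = 276.125

Perfect competition: P = MC = 184.5, so 231.5 − Q = 184.5 and Q = 47.
Monopoly sets MR = MC: 231.5 − 2Q = 184.5 ⇒ Q = 23.5, P = 231.5 − 23.5 = 208.
DWL is the triangle between Q = 23.5 and Q = 47: ½·(47 − 23.5)·(208 − 184.5) = 276.125.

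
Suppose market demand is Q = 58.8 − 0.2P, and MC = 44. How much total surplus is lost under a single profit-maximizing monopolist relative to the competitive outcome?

Inverting demand: P = 294 − 5Q.
Under competition P = MC = 44, so Q = (294 − 44)/5 = 50.
Monopoly sets MR = MC: 294 − 10Q = 44 ⇒ Q = 25, P = 294 − 5·25 = 169.
DWL is the triangle between Q = 25 and Q = 50: ½·(50 − 25)·(169 − 44) = 1562.5.

DWL = 1562.5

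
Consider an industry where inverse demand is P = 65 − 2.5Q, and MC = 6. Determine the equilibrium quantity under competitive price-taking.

Q = 23.6

Under competition P = MC = 6, so Q = (65 − 6)/2.5 = 23.6.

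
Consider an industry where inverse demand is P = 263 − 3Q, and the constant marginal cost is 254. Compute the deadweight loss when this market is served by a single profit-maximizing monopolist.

DWL = 3.375

Under competition P = MC = 254, so Q = (263 − 254)/3 = 3.
A monopolist chooses Q where MR = MC. MR = 263 − 6Q; setting this equal to 254 gives Q = 1.5 and P = 258.5.
DWL is the triangle between Q = 1.5 and Q = 3: ½·(3 − 1.5)·(258.5 − 254) = 3.375.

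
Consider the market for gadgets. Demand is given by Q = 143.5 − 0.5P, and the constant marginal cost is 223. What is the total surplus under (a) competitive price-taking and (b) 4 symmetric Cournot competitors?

Competition: TS = 1024; Cournot: TS = 983.04

Inverting demand: P = 287 − 2Q.
Competitive firms price at marginal cost: P = 223, giving Q = 32.
CS = ½·(287 − 223)·32 = 1024; PS = (223 − 223)·32 = 0; TS = 1024.
Cournot with 4 identical firms: the symmetric best-response condition is 287 − 10q = 223. Each firm produces q = 6.4, total output Q = 25.6, price P = 235.8.
CS = ½·(287 − 235.8)·25.6 = 655.36; PS = (235.8 − 223)·25.6 = 327.68; TS = 983.04.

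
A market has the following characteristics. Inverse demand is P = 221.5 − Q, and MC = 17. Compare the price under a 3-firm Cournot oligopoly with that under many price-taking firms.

In a 3-firm Cournot equilibrium, symmetry and the first-order condition give q = (221.5 − 17)/(4) = 51.125. So Q = 153.375 and P = 68.125.
Perfect competition: P = MC = 17, so 221.5 − Q = 17 and Q = 204.5.

Cournot: P = 68.125; Competition: P = 17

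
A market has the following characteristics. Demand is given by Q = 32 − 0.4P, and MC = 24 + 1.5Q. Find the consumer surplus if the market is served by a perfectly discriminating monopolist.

CS = 0

Inverting demand: P = 80 − 2.5Q.
A perfectly discriminating monopolist sells every unit with P(Q) ≥ MC(Q), so output equals the competitive quantity Q = 14. Each buyer pays their reservation price, so CS = 0 and the firm captures all surplus.
CS = 0.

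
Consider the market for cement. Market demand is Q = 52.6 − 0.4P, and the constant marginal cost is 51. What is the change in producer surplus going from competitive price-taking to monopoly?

Inverting demand: P = 131.5 − 2.5Q.
Perfect competition: P = MC = 51, so 131.5 − 2.5Q = 51 and Q = 32.2.
PS = (51 − 51)·32.2 = 0.
Monopoly sets MR = MC: 131.5 − 5Q = 51 ⇒ Q = 16.1, P = 131.5 − 2.5·16.1 = 91.25.
PS = (91.25 − 51)·16.1 = 648.025.
Change in producer surplus: 648.025 − 0 = 648.025.

Producer surplus rises by 648.025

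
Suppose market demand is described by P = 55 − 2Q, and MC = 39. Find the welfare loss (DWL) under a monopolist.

DWL = 16

Perfect competition: P = MC = 39, so 55 − 2Q = 39 and Q = 8.
The monopolist equates marginal revenue to marginal cost: 55 − 4Q = 39, so Q = 4. From demand, P = 47.
DWL is the triangle between Q = 4 and Q = 8: ½·(8 − 4)·(47 − 39) = 16.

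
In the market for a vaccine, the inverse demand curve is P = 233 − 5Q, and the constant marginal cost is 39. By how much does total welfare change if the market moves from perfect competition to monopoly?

TS falls by 940.9

Under competition P = MC = 39, so Q = (233 − 39)/5 = 38.8.
CS = ½·(233 − 39)·38.8 = 3763.6; PS = (39 − 39)·38.8 = 0; TS = 3763.6.
The monopolist equates marginal revenue to marginal cost: 233 − 10Q = 39, so Q = 19.4. From demand, P = 136.
CS = ½·(233 − 136)·19.4 = 940.9; PS = (136 − 39)·19.4 = 1881.8; TS = 2822.7.
Change in total welfare: 2822.7 − 3763.6 = −940.9.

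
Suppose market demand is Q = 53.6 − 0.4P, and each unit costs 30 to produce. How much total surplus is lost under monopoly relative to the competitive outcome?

Inverting demand: P = 134 − 2.5Q.
Perfect competition: P = MC = 30, so 134 − 2.5Q = 30 and Q = 41.6.
Monopoly sets MR = MC: 134 − 5Q = 30 ⇒ Q = 20.8, P = 134 − 2.5·20.8 = 82.
DWL is the triangle between Q = 20.8 and Q = 41.6: ½·(41.6 − 20.8)·(82 − 30) = 540.8.

DWL = 540.8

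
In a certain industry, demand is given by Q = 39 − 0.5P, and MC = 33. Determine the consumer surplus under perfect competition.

Inverting demand: P = 78 − 2Q.
Competitive firms price at marginal cost: P = 33, giving Q = 22.5.
CS = ½·(78 − 33)·22.5 = 506.25.

CS = 506.25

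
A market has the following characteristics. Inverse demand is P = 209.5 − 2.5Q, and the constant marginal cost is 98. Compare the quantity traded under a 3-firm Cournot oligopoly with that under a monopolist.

Cournot: Q = 33.45; Monopoly: Q = 22.3

In a 3-firm Cournot equilibrium, symmetry and the first-order condition give q = (209.5 − 98)/(10) = 11.15. So Q = 33.45 and P = 125.875.
The monopolist equates marginal revenue to marginal cost: 209.5 − 5Q = 98, so Q = 22.3. From demand, P = 153.75.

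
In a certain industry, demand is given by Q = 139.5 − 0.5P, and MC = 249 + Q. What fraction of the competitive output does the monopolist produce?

Q_m/Q_c = 0.6

Inverting demand: P = 279 − 2Q.
Monopoly sets MR = MC: 279 − 4Q = 249 + Q ⇒ Q = 6, P = 279 − 2·6 = 267.
Under competition P = MC: 279 − 2Q = 249 + Q ⇒ Q = 10, P = 259.
Ratio Q_m/Q_c = 6/10 = 0.6.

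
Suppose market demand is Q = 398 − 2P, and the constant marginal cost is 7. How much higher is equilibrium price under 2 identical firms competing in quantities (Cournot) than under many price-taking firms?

Equilibrium price rises by 64

Inverting demand: P = 199 − 0.5Q.
Competitive firms price at marginal cost: P = 7, giving Q = 384.
In a 2-firm Cournot equilibrium, symmetry and the first-order condition give q = (199 − 7)/(1.5) = 128. So Q = 256 and P = 71.
Change in equilibrium price: 71 − 7 = 64.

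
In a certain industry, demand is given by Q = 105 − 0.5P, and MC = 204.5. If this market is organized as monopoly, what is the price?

P = 207.25

Inverting demand: P = 210 − 2Q.
Monopoly sets MR = MC: 210 − 4Q = 204.5 ⇒ Q = 1.375, P = 210 − 2·1.375 = 207.25.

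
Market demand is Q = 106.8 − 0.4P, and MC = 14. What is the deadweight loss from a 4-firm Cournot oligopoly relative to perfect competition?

Inverting demand: P = 267 − 2.5Q.
Perfect competition: P = MC = 14, so 267 − 2.5Q = 14 and Q = 101.2.
In a 4-firm Cournot equilibrium, symmetry and the first-order condition give q = (267 − 14)/(12.5) = 20.24. So Q = 80.96 and P = 64.6.
DWL is the triangle between Q = 80.96 and Q = 101.2: ½·(101.2 − 80.96)·(64.6 − 14) = 512.072.

DWL = 512.072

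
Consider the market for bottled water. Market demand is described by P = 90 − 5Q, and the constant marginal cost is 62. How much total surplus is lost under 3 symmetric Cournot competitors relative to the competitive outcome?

Competitive firms price at marginal cost: P = 62, giving Q = 5.6.
In a 3-firm Cournot equilibrium, symmetry and the first-order condition give q = (90 − 62)/(20) = 1.4. So Q = 4.2 and P = 69.
DWL is the triangle between Q = 4.2 and Q = 5.6: ½·(5.6 − 4.2)·(69 − 62) = 4.9.

DWL = 4.9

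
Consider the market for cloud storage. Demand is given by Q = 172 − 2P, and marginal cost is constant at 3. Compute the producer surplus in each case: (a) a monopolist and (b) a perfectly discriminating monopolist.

Inverting demand: P = 86 − 0.5Q.
The monopolist equates marginal revenue to marginal cost: 86 − Q = 3, so Q = 83. From demand, P = 44.5.
PS = (44.5 − 3)·83 = 3444.5.
With perfect price discrimination, output is the efficient level Q = 166 (where demand meets MC), but every buyer pays their willingness to pay: CS = 0 and PS = total surplus.
PS = ½·(86 − 3)·166 = 6889.

Monopoly: PS = 3444.5; Perfect PD: PS = 6889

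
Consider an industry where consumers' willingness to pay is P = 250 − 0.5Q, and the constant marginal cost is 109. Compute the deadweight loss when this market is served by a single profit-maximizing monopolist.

DWL = 4970.25

Competitive firms price at marginal cost: P = 109, giving Q = 282.
Monopoly sets MR = MC: 250 − Q = 109 ⇒ Q = 141, P = 250 − 0.5·141 = 179.5.
DWL is the triangle between Q = 141 and Q = 282: ½·(282 − 141)·(179.5 − 109) = 4970.25.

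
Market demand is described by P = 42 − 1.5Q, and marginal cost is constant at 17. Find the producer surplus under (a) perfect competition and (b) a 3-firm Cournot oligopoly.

Under competition P = MC = 17, so Q = (42 − 17)/1.5 = 50/3.
PS = (17 − 17)·50/3 = 0.
With 3 symmetric Cournot firms, each firm's FOC gives 42 − 6q = 17, so q = 25/6, Q = 3·25/6 = 12.5, and P = 23.25.
PS = (23.25 − 17)·12.5 = 78.125.

Competition: PS = 0; Cournot: PS = 78.125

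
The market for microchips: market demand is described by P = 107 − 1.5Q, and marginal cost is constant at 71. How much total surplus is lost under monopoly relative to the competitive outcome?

Perfect competition: P = MC = 71, so 107 − 1.5Q = 71 and Q = 24.
A monopolist chooses Q where MR = MC. MR = 107 − 3Q; setting this equal to 71 gives Q = 12 and P = 89.
DWL is the triangle between Q = 12 and Q = 24: ½·(24 − 12)·(89 − 71) = 108.

DWL = 108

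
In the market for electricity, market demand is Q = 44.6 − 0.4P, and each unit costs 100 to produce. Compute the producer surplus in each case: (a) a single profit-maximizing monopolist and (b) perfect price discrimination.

Monopoly: PS = 13.225; Perfect PD: PS = 26.45

Inverting demand: P = 111.5 − 2.5Q.
A monopolist chooses Q where MR = MC. MR = 111.5 − 5Q; setting this equal to 100 gives Q = 2.3 and P = 105.75.
PS = (105.75 − 100)·2.3 = 13.225.
Under first-degree price discrimination the firm charges each unit its demand price and produces up to where P = MC, i.e. Q = 4.6. Consumer surplus is zero; producer surplus equals total surplus.
PS = ½·(111.5 − 100)·4.6 = 26.45.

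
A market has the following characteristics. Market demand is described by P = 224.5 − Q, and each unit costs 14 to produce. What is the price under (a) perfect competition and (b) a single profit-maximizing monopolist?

Perfect competition: P = MC = 14, so 224.5 − Q = 14 and Q = 210.5.
A monopolist chooses Q where MR = MC. MR = 224.5 − 2Q; setting this equal to 14 gives Q = 105.25 and P = 119.25.

Competition: P = 14; Monopoly: P = 119.25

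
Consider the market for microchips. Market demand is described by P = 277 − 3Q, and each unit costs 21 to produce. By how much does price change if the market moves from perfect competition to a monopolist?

Price rises by 128

Perfect competition: P = MC = 21, so 277 − 3Q = 21 and Q = 256/3.
The monopolist equates marginal revenue to marginal cost: 277 − 6Q = 21, so Q = 128/3. From demand, P = 149.
Change in price: 149 − 21 = 128.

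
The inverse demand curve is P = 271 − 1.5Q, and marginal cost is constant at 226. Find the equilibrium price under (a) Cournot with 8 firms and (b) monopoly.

Cournot: P = 231; Monopoly: P = 248.5

Cournot with 8 identical firms: the symmetric best-response condition is 271 − 13.5q = 226. Each firm produces q = 10/3, total output Q = 80/3, price P = 231.
The monopolist equates marginal revenue to marginal cost: 271 − 3Q = 226, so Q = 15. From demand, P = 248.5.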